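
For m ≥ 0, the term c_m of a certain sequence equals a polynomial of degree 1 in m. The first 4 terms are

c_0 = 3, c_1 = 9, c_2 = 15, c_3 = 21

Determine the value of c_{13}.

81

1st diffs: 6, 6, 6 (constant).
So c_m = 6m + 3.
Evaluating at m = 13 gives c_{13} = 81.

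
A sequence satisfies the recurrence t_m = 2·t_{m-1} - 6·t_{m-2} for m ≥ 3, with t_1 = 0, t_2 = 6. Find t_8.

1392

Step forward from the initial values:
t_3 = 12; t_4 = -12; t_5 = -96; t_6 = -120; t_7 = 336; t_8 = 1392.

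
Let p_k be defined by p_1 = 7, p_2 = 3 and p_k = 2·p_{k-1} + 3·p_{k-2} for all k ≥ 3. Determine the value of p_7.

Iterate the recurrence:
p_3 = 27  p_4 = 63  p_5 = 207  p_6 = 603  p_7 = 1827.
(Characteristic roots are 3 and -1.)

1827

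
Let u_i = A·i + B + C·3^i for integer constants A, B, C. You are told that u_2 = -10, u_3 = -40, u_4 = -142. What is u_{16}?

At i = 2, 3, 4: 2A + B + 9C = -10; 3A + B + 27C = -40; 4A + B + 81C = -142.
Subtracting the first from the second: A + 18C = -30.
Subtracting the second from the third: A + 54C = -102.
Solving: C = -2, A = 6, then B = -4.
Hence u_{16} = 6·16 + (-4) + (-2)·43046721 = -86093350.

-86093350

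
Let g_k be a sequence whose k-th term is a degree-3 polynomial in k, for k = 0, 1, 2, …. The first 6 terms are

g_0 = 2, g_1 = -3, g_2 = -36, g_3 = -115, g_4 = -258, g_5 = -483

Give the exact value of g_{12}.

1st diffs: -5, -33, -79, -143, -225.
2nd diffs: -28, -46, -64, -82.
3rd diffs: -18, -18, -18 (constant).
So g_k = -3k^3 - 5k^2 + 3k + 2.
Evaluating at k = 12 gives g_{12} = -5866.

-5866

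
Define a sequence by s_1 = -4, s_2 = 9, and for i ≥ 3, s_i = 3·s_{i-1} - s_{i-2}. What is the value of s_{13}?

Iterate the recurrence:
s_3 = 31; s_4 = 84; s_5 = 221; …; s_{10} = 27204; s_{11} = 71221; s_{12} = 186459; s_{13} = 488156.

488156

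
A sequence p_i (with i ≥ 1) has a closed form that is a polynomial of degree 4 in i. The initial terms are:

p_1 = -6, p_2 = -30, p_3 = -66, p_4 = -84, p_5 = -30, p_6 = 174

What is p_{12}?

1st diffs: -24, -36, -18, 54, 204.
2nd diffs: -12, 18, 72, 150.
3rd diffs: 30, 54, 78.
4th diffs: 24, 24 (constant).
Newton forward-difference form: p_i = -6 + (-24)·C(i-1,1) + (-12)·C(i-1,2) + 30·C(i-1,3) + 24·C(i-1,4).
At i = 12: i-1 = 11, so p_{12} = -6 - 264 - 660 + 4950 + 7920 = 11940.

11940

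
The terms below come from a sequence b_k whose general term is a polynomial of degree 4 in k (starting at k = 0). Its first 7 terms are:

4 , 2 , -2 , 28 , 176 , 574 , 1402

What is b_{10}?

1st diffs: -2, -4, 30, 148, 398, 828.
2nd diffs: -2, 34, 118, 250, 430.
3rd diffs: 36, 84, 132, 180.
4th diffs: 48, 48, 48 (constant).
So b_k = 2k^4 - 6k^3 + 3k^2 - k + 4.
Evaluating at k = 10 gives b_{10} = 14294.

14294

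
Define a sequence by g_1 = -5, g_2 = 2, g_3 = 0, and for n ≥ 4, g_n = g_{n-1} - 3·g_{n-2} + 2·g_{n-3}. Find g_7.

40

Applying the relation repeatedly:
g_4 = -16, g_5 = -12, g_6 = 36, g_7 = 40.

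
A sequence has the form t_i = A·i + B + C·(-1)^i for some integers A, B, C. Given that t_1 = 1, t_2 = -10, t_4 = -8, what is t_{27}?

27

Write the equations: A + B - C = 1; 2A + B + C = -10; 4A + B + C = -8.
Subtracting the first from the second: A + 2C = -11.
Subtracting the second from the third: 2A = 2.
Solving: C = -6, A = 1, then B = -6.
Therefore t_{27} = 27 + (-6) + (-6)·(-1) = 27.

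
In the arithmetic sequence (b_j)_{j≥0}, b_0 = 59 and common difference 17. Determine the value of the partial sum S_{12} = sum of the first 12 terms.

b_j = 59 + (j - 0)·17.
b_{11} = 246; S = 12·(59 + 246)/2 = 1830.

1830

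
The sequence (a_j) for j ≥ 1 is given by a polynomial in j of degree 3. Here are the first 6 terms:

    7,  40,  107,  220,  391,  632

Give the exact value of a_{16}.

1st diffs: 33, 67, 113, 171, 241.
2nd diffs: 34, 46, 58, 70.
3rd diffs: 12, 12, 12 (constant).
So a_j = 2j^3 + 5j^2 + 4j - 4.
Evaluating at j = 16 gives a_{16} = 9532.

9532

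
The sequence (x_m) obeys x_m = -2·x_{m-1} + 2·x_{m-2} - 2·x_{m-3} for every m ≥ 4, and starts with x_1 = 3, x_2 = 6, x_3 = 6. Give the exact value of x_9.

1128

Iterate the recurrence:
x_4 = -6, x_5 = 12, x_6 = -48, x_7 = 132, x_8 = -384, x_9 = 1128.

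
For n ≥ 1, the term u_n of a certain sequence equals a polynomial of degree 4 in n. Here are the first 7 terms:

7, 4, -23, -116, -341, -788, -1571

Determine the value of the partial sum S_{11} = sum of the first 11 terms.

-28996

1st diffs: -3, -27, -93, -225, -447, -783.
2nd diffs: -24, -66, -132, -222, -336.
3rd diffs: -42, -66, -90, -114.
4th diffs: -24, -24, -24 (constant).
Newton forward-difference form: u_n = 7 + (-3)·C(n-1,1) + (-24)·C(n-1,2) + (-42)·C(n-1,3) + (-24)·C(n-1,4).
Continuing: -2828, -4721, -7436, -11183.
Summing n = 1..11 (11 terms) gives -28996.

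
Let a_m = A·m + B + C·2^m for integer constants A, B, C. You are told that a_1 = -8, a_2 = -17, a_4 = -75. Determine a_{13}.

-40946

Plug in m = 1, 2, 4: A + B + 2C = -8; 2A + B + 4C = -17; 4A + B + 16C = -75.
Subtracting the first from the second: A + 2C = -9.
Subtracting the second from the third: 2A + 12C = -58.
Solving: C = -5, A = 1, then B = 1.
Hence a_{13} = 1·13 + 1 + (-5)·8192 = -40946.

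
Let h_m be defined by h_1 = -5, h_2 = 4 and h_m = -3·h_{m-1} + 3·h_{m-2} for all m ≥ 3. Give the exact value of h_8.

h_3 = -27, h_4 = 93, h_5 = -360, h_6 = 1359, h_7 = -5157, h_8 = 19548.

19548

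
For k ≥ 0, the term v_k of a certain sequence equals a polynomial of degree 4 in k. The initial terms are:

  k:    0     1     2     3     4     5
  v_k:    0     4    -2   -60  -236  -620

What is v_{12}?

1st diffs: 4, -6, -58, -176, -384.
2nd diffs: -10, -52, -118, -208.
3rd diffs: -42, -66, -90.
4th diffs: -24, -24 (constant).
So v_k = -k^4 - k^3 + 5k^2 + k.
Evaluating at k = 12 gives v_{12} = -21732.

-21732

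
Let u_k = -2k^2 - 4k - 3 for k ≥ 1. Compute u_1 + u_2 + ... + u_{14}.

-2492

Over k = 1..14: Σk = 105, Σk² = 1015.
Total = (-2)·1015 + (-4)·105 + (-3)·14 = -2492.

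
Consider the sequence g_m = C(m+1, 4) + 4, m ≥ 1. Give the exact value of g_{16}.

C(17, 4) = 2380, so g_{16} = 2384.

2384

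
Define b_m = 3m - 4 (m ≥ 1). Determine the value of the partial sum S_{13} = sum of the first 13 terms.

221

Over m = 1..13: Σm = 91.
Total = (3)·91 + (-4)·13 = 221.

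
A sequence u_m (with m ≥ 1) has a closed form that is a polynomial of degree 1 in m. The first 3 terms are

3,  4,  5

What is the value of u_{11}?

13

1st diffs: 1, 1 (constant).
So u_m = m + 2.
Evaluating at m = 11 gives u_{11} = 13.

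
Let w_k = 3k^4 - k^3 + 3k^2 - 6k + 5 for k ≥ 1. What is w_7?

6970

w_7 = 3·7^4 - 1·7^3 + 3·7^2 - 6·7 + 5 = 6970.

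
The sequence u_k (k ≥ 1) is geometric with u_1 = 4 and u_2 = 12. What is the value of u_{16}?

Common ratio r = 3.
u_k = 4·3^(k-1).
u_{16} = 4·3^15 = 57395628.

57395628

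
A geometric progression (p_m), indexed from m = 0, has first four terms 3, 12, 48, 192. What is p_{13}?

201326592

Common ratio r = 4.
p_m = 3·4^(m-0).
p_{13} = 3·4^13 = 201326592.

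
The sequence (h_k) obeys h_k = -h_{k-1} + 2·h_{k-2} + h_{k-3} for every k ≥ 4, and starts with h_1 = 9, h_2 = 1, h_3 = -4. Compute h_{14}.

5019

Step forward from the initial values:
h_4 = 15; h_5 = -22; h_6 = 48; …; h_{11} = -845; h_{12} = 1552; h_{13} = -2760; h_{14} = 5019.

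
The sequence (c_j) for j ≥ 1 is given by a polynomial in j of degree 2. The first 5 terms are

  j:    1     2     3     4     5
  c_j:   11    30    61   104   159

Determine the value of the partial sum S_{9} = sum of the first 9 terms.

1st diffs: 19, 31, 43, 55.
2nd diffs: 12, 12, 12 (constant).
So c_j = 6j^2 + j + 4.
Continuing: 226, 305, 396, 499.
Summing j = 1..9 (9 terms) gives 1791.

1791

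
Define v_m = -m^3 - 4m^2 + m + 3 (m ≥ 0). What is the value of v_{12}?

-2289

v_{12} = -1·12^3 - 4·12^2 + 1·12 + 3 = -2289.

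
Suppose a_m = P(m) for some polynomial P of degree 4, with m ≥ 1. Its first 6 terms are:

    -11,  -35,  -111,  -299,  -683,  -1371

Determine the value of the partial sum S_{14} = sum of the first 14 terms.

1st diffs: -24, -76, -188, -384, -688.
2nd diffs: -52, -112, -196, -304.
3rd diffs: -60, -84, -108.
4th diffs: -24, -24 (constant).
Newton forward-difference form: a_m = -11 + (-24)·C(m-1,1) + (-52)·C(m-1,2) + (-60)·C(m-1,3) + (-24)·C(m-1,4).
Continuing: …, -2495, -4211, -6699, -10163, …, a_{14} = -38699.
Summing m = 1..14 (14 terms) gives -129374.

-129374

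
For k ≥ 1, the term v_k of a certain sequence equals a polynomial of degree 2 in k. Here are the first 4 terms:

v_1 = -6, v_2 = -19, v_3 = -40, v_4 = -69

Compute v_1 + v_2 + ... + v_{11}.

-2101

1st diffs: -13, -21, -29.
2nd diffs: -8, -8 (constant).
So v_k = -4k^2 - k - 1.
Continuing: …, -106, -151, -204, -265, …, v_{11} = -496.
Summing k = 1..11 (11 terms) gives -2101.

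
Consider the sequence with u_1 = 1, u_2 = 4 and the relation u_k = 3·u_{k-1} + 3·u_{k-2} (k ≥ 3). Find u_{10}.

Iterate the recurrence:
u_3 = 15  u_4 = 57  u_5 = 216  u_6 = 819  u_7 = 3105  u_8 = 11772  u_9 = 44631  u_{10} = 169209.

169209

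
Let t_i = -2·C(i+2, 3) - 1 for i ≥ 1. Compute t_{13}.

C(15, 3) = 455, so t_{13} = -911.

-911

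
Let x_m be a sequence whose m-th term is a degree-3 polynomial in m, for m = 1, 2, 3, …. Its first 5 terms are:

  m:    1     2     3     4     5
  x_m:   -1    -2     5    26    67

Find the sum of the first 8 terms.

832

1st diffs: -1, 7, 21, 41.
2nd diffs: 8, 14, 20.
3rd diffs: 6, 6 (constant).
Newton forward-difference form: x_m = -1 + (-1)·C(m-1,1) + 8·C(m-1,2) + 6·C(m-1,3).
Continuing: 134, 233, 370.
Summing m = 1..8 (8 terms) gives 832.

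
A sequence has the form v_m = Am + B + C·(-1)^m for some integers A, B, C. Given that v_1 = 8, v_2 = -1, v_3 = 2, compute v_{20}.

Plug in m = 1, 2, 3: A + B - C = 8; 2A + B + C = -1; 3A + B - C = 2.
Subtracting the first from the second: A + 2C = -9.
Subtracting the second from the third: A - 2C = 3.
Solving: C = -3, A = -3, then B = 8.
Therefore v_{20} = -60 + 8 + (-3)·1 = -55.

-55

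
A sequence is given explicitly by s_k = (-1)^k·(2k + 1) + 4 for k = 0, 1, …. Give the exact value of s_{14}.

33

(-1)^14 = 1; 2k + 1 at k=14 is 29; so s_{14} = 33.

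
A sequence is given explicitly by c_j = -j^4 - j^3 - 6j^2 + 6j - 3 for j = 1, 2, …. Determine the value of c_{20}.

c_{20} = -1·20^4 - 1·20^3 - 6·20^2 + 6·20 - 3 = -170283.

-170283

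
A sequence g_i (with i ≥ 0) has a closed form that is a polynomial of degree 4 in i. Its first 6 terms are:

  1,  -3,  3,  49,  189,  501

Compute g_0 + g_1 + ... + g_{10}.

1st diffs: -4, 6, 46, 140, 312.
2nd diffs: 10, 40, 94, 172.
3rd diffs: 30, 54, 78.
4th diffs: 24, 24 (constant).
So g_i = i^4 - i^3 + i^2 - 5i + 1.
Continuing: …, 1087, 2073, 3609, 5869, …, g_{10} = 9051.
Summing i = 0..10 (11 terms) gives 22429.

22429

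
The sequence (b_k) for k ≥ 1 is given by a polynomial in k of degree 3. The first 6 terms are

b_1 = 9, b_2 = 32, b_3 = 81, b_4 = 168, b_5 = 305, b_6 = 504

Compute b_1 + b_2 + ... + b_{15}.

30760

1st diffs: 23, 49, 87, 137, 199.
2nd diffs: 26, 38, 50, 62.
3rd diffs: 12, 12, 12 (constant).
Newton forward-difference form: b_k = 9 + 23·C(k-1,1) + 26·C(k-1,2) + 12·C(k-1,3).
Continuing: …, 777, 1136, 1593, 2160, …, b_{15} = 7065.
Summing k = 1..15 (15 terms) gives 30760.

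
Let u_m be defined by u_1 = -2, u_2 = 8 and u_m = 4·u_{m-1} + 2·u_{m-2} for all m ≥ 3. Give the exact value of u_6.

Step forward from the initial values:
u_3 = 28  u_4 = 128  u_5 = 568  u_6 = 2528.

2528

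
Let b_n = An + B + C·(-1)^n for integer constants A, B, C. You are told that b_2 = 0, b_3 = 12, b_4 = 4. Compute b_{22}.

Write the equations: 2A + B + C = 0; 3A + B - C = 12; 4A + B + C = 4.
Subtracting the first from the second: A - 2C = 12.
Subtracting the second from the third: A + 2C = -8.
Solving: C = -5, A = 2, then B = 1.
So b_n = 2·n + 1 + (-5)·(-1)^n; at n=22 this is 40.

40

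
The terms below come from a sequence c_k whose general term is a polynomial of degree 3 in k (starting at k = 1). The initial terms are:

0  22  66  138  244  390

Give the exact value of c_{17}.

1st diffs: 22, 44, 72, 106, 146.
2nd diffs: 22, 28, 34, 40.
3rd diffs: 6, 6, 6 (constant).
Newton forward-difference form: c_k = 22·C(k-1,1) + 22·C(k-1,2) + 6·C(k-1,3).
At k = 17: k-1 = 16, so c_{17} = 352 + 2640 + 3360 = 6352.

6352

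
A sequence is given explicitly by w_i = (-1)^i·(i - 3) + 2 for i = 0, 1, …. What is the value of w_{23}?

(-1)^23 = -1; i - 3 at i=23 is 20; so w_{23} = -18.

-18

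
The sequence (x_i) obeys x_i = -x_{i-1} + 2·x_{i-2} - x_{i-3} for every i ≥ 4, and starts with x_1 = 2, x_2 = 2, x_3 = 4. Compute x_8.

Applying the relation repeatedly:
x_4 = -2  x_5 = 8  x_6 = -16  x_7 = 34  x_8 = -74.

-74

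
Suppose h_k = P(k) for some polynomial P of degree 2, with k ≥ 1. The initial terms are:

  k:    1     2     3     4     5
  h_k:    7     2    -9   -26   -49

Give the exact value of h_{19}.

1st diffs: -5, -11, -17, -23.
2nd diffs: -6, -6, -6 (constant).
Newton forward-difference form: h_k = 7 + (-5)·C(k-1,1) + (-6)·C(k-1,2).
At k = 19: k-1 = 18, so h_{19} = 7 - 90 - 918 = -1001.

-1001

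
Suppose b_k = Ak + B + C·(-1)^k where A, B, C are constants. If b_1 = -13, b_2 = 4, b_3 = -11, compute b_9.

At k = 1, 2, 3: A + B - C = -13; 2A + B + C = 4; 3A + B - C = -11.
Subtracting the first from the second: A + 2C = 17.
Subtracting the second from the third: A - 2C = -15.
Solving: C = 8, A = 1, then B = -6.
So b_k = 1·k + (-6) + 8·(-1)^k; at k=9 this is -5.

-5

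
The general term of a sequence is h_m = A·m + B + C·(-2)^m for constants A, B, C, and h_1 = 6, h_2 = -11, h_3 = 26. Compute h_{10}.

Plug in m = 1, 2, 3: A + B - 2C = 6; 2A + B + 4C = -11; 3A + B - 8C = 26.
Subtracting the first from the second: A + 6C = -17.
Subtracting the second from the third: A - 12C = 37.
Solving: C = -3, A = 1, then B = -1.
So h_m = 1·m + (-1) + (-3)·(-2)^m; at m=10 this is -3063.

-3063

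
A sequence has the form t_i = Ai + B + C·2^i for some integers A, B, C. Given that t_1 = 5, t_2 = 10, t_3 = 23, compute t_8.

1000

At i = 1, 2, 3: A + B + 2C = 5; 2A + B + 4C = 10; 3A + B + 8C = 23.
Subtracting the first from the second: A + 2C = 5.
Subtracting the second from the third: A + 4C = 13.
Solving: C = 4, A = -3, then B = 0.
Therefore t_8 = -24 + 0 + 4·256 = 1000.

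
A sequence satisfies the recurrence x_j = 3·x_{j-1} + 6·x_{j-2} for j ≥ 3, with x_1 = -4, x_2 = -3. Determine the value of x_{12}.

Iterate the recurrence:
x_3 = -33, x_4 = -117, x_5 = -549, x_6 = -2349, x_7 = -10341, x_8 = -45117, x_9 = -197397, x_{10} = -862893, x_{11} = -3773061, x_{12} = -16496541.

-16496541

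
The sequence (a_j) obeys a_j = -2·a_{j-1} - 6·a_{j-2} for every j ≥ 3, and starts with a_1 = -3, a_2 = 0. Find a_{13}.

Iterate the recurrence:
a_3 = 18, a_4 = -36, a_5 = -36, …, a_{10} = -2304, a_{11} = -20448, a_{12} = 54720, a_{13} = 13248.

13248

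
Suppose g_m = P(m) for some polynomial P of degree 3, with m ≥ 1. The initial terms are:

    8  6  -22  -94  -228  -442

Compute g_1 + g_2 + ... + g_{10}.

-6910

1st diffs: -2, -28, -72, -134, -214.
2nd diffs: -26, -44, -62, -80.
3rd diffs: -18, -18, -18 (constant).
So g_m = -3m^3 + 5m^2 + 4m + 2.
Continuing: -754, -1182, -1744, -2458.
Summing m = 1..10 (10 terms) gives -6910.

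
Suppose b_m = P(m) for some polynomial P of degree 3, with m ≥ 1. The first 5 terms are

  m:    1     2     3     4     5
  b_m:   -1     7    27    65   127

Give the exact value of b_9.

1st diffs: 8, 20, 38, 62.
2nd diffs: 12, 18, 24.
3rd diffs: 6, 6 (constant).
Newton forward-difference form: b_m = -1 + 8·C(m-1,1) + 12·C(m-1,2) + 6·C(m-1,3).
At m = 9: m-1 = 8, so b_9 = -1 + 64 + 336 + 336 = 735.

735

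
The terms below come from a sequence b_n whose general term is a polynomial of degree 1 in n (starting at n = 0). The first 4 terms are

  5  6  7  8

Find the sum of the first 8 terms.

1st diffs: 1, 1, 1 (constant).
So b_n = n + 5.
Continuing: 9, 10, 11, 12.
Summing n = 0..7 (8 terms) gives 68.

68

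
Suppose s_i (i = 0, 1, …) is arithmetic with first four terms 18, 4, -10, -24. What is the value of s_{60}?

Common difference d = -14.
s_i = 18 + (i - 0)·(-14).
s_{60} = 18 + 60·(-14) = -822.

-822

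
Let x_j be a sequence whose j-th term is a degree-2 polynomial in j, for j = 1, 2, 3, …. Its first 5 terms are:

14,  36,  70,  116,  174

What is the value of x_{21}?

2734

1st diffs: 22, 34, 46, 58.
2nd diffs: 12, 12, 12 (constant).
Newton forward-difference form: x_j = 14 + 22·C(j-1,1) + 12·C(j-1,2).
At j = 21: j-1 = 20, so x_{21} = 14 + 440 + 2280 = 2734.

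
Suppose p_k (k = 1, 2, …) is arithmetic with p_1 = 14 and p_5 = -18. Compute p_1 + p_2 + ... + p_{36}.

Common difference d = (-18 - 14) / (5 - 1) = -8.
p_k = 14 + (k - 1)·(-8).
p_{36} = -266; S = 36·(14 + (-266))/2 = -4536.

-4536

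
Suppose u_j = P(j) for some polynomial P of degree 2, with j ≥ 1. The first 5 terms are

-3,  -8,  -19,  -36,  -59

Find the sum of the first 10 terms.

1st diffs: -5, -11, -17, -23.
2nd diffs: -6, -6, -6 (constant).
Newton forward-difference form: u_j = -3 + (-5)·C(j-1,1) + (-6)·C(j-1,2).
Continuing: …, -88, -123, -164, -211, …, u_{10} = -264.
Summing j = 1..10 (10 terms) gives -975.

-975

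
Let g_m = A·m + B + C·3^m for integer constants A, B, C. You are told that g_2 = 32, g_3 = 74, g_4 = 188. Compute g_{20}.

6973568924

Plug in m = 2, 3, 4: 2A + B + 9C = 32; 3A + B + 27C = 74; 4A + B + 81C = 188.
Subtracting the first from the second: A + 18C = 42.
Subtracting the second from the third: A + 54C = 114.
Solving: C = 2, A = 6, then B = 2.
Therefore g_{20} = 120 + 2 + 2·3486784401 = 6973568924.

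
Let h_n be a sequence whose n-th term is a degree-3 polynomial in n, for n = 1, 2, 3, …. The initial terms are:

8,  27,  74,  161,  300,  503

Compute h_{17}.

1st diffs: 19, 47, 87, 139, 203.
2nd diffs: 28, 40, 52, 64.
3rd diffs: 12, 12, 12 (constant).
Newton forward-difference form: h_n = 8 + 19·C(n-1,1) + 28·C(n-1,2) + 12·C(n-1,3).
At n = 17: n-1 = 16, so h_{17} = 8 + 304 + 3360 + 6720 = 10392.

10392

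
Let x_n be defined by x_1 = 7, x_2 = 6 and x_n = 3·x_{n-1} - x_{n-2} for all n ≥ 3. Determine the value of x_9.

3283

Step forward from the initial values:
x_3 = 11, x_4 = 27, x_5 = 70, x_6 = 183, x_7 = 479, x_8 = 1254, x_9 = 3283.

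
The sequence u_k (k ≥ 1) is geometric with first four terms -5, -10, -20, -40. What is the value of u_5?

-80

Common ratio r = 2.
u_k = (-5)·2^(k-1).
u_5 = (-5)·2^4 = -80.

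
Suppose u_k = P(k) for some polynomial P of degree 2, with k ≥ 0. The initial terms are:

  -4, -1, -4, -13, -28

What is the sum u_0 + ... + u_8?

-432

1st diffs: 3, -3, -9, -15.
2nd diffs: -6, -6, -6 (constant).
So u_k = -3k^2 + 6k - 4.
Continuing: -49, -76, -109, -148.
Summing k = 0..8 (9 terms) gives -432.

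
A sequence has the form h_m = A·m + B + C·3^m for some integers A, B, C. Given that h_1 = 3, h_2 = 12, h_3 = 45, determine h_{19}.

2324522877

Plug in m = 1, 2, 3: A + B + 3C = 3; 2A + B + 9C = 12; 3A + B + 27C = 45.
Subtracting the first from the second: A + 6C = 9.
Subtracting the second from the third: A + 18C = 33.
Solving: C = 2, A = -3, then B = 0.
Hence h_{19} = -3·19 + 0 + 2·1162261467 = 2324522877.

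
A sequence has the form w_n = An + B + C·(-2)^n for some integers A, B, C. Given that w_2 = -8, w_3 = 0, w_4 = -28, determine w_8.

At n = 2, 3, 4: 2A + B + 4C = -8; 3A + B - 8C = 0; 4A + B + 16C = -28.
Subtracting the first from the second: A - 12C = 8.
Subtracting the second from the third: A + 24C = -28.
Solving: C = -1, A = -4, then B = 4.
So w_n = -4·n + 4 + (-1)·(-2)^n; at n=8 this is -284.

-284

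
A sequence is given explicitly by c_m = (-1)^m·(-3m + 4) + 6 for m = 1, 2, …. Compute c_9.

(-1)^9 = -1; -3m + 4 at m=9 is -23; so c_9 = 29.

29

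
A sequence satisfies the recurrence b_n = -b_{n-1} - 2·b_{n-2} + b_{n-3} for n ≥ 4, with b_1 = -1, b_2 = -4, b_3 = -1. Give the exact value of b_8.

Step forward from the initial values:
b_4 = 8, b_5 = -10, b_6 = -7, b_7 = 35, b_8 = -31.

-31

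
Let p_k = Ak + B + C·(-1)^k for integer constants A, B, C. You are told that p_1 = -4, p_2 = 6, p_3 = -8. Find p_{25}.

Write the equations: A + B - C = -4; 2A + B + C = 6; 3A + B - C = -8.
Subtracting the first from the second: A + 2C = 10.
Subtracting the second from the third: A - 2C = -14.
Solving: C = 6, A = -2, then B = 4.
Therefore p_{25} = -50 + 4 + 6·(-1) = -52.

-52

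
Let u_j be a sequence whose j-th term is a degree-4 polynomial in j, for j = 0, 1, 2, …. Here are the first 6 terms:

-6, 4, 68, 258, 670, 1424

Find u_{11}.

22874

1st diffs: 10, 64, 190, 412, 754.
2nd diffs: 54, 126, 222, 342.
3rd diffs: 72, 96, 120.
4th diffs: 24, 24 (constant).
So u_j = j^4 + 6j^3 + 2j^2 + j - 6.
Evaluating at j = 11 gives u_{11} = 22874.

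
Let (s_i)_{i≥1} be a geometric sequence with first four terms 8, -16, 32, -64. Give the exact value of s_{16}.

-262144

Common ratio r = -2.
s_i = 8·(-2)^(i-1).
s_{16} = 8·(-2)^15 = -262144.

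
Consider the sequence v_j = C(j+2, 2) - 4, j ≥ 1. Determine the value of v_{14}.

C(16, 2) = 120, so v_{14} = 116.

116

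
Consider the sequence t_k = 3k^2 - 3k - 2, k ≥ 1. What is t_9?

214

t_9 = 3·9^2 - 3·9 - 2 = 214.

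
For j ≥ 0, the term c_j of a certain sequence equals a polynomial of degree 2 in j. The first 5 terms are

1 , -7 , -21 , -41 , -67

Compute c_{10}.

1st diffs: -8, -14, -20, -26.
2nd diffs: -6, -6, -6 (constant).
So c_j = -3j^2 - 5j + 1.
Evaluating at j = 10 gives c_{10} = -349.

-349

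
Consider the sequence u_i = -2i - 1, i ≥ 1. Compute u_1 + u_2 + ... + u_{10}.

Over i = 1..10: Σi = 55.
Total = (-2)·55 + (-1)·10 = -120.

-120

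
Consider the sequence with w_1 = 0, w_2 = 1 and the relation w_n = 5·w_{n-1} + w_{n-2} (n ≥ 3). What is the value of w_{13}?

Iterate the recurrence:
w_3 = 5;  w_4 = 26;  w_5 = 135;  …;  w_{10} = 509626;  w_{11} = 2646275;  w_{12} = 13741001;  w_{13} = 71351280.

71351280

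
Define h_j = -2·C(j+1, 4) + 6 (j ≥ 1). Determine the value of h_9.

C(10, 4) = 210, so h_9 = -414.

-414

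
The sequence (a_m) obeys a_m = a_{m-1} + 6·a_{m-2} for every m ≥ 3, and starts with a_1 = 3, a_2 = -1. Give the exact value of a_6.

Compute successive terms:
a_3 = 17, a_4 = 11, a_5 = 113, a_6 = 179.
(Characteristic roots are 3 and -2.)

179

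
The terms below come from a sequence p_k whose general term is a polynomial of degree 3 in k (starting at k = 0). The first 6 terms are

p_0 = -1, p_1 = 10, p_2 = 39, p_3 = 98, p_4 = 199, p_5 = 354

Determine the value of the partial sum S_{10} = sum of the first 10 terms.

5165

1st diffs: 11, 29, 59, 101, 155.
2nd diffs: 18, 30, 42, 54.
3rd diffs: 12, 12, 12 (constant).
Newton forward-difference form: p_k = -1 + 11·C(k,1) + 18·C(k,2) + 12·C(k,3).
Continuing: 575, 874, 1263, 1754.
Summing k = 0..9 (10 terms) gives 5165.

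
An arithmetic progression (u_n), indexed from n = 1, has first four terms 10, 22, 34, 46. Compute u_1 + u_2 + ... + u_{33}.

6666

Common difference d = 12.
u_n = 10 + (n - 1)·12.
u_{33} = 394; S = 33·(10 + 394)/2 = 6666.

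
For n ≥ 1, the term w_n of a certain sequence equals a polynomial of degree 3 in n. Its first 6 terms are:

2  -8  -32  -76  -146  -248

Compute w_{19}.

1st diffs: -10, -24, -44, -70, -102.
2nd diffs: -14, -20, -26, -32.
3rd diffs: -6, -6, -6 (constant).
Newton forward-difference form: w_n = 2 + (-10)·C(n-1,1) + (-14)·C(n-1,2) + (-6)·C(n-1,3).
At n = 19: n-1 = 18, so w_{19} = 2 - 180 - 2142 - 4896 = -7216.

-7216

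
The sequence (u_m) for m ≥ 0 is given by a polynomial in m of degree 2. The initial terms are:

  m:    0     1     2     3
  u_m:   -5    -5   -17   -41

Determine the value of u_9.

1st diffs: 0, -12, -24.
2nd diffs: -12, -12 (constant).
Newton forward-difference form: u_m = -5 + (-12)·C(m,2).
At m = 9: m = 9, so u_9 = -5 - 432 = -437.

-437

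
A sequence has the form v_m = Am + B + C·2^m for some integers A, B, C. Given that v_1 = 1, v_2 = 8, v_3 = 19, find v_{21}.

4194361

At m = 1, 2, 3: A + B + 2C = 1; 2A + B + 4C = 8; 3A + B + 8C = 19.
Subtracting the first from the second: A + 2C = 7.
Subtracting the second from the third: A + 4C = 11.
Solving: C = 2, A = 3, then B = -6.
Hence v_{21} = 3·21 + (-6) + 2·2097152 = 4194361.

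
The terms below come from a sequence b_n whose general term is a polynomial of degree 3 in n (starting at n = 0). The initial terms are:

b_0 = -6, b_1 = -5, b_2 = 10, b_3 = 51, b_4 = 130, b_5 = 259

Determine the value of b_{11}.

2755

1st diffs: 1, 15, 41, 79, 129.
2nd diffs: 14, 26, 38, 50.
3rd diffs: 12, 12, 12 (constant).
Newton forward-difference form: b_n = -6 + 1·C(n,1) + 14·C(n,2) + 12·C(n,3).
At n = 11: n = 11, so b_{11} = -6 + 11 + 770 + 1980 = 2755.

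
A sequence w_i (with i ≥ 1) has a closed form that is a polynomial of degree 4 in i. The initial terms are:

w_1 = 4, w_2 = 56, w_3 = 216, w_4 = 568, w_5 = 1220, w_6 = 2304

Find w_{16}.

83104

1st diffs: 52, 160, 352, 652, 1084.
2nd diffs: 108, 192, 300, 432.
3rd diffs: 84, 108, 132.
4th diffs: 24, 24 (constant).
So w_i = i^4 + 4i^3 + 5i^2 - 6i.
Evaluating at i = 16 gives w_{16} = 83104.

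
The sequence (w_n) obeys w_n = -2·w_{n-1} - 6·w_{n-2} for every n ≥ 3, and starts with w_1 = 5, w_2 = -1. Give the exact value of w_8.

1448

w_3 = -28  w_4 = 62  w_5 = 44  w_6 = -460  w_7 = 656  w_8 = 1448.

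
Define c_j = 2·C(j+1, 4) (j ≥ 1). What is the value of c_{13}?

2002

C(14, 4) = 1001, so c_{13} = 2002.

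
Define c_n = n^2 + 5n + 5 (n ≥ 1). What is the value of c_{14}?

c_{14} = 1·14^2 + 5·14 + 5 = 271.

271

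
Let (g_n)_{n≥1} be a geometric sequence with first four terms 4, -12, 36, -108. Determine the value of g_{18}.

-516560652

Common ratio r = -3.
g_n = 4·(-3)^(n-1).
g_{18} = 4·(-3)^17 = -516560652.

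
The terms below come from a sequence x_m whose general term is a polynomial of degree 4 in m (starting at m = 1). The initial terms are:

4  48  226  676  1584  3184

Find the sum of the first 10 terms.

59176

1st diffs: 44, 178, 450, 908, 1600.
2nd diffs: 134, 272, 458, 692.
3rd diffs: 138, 186, 234.
4th diffs: 48, 48 (constant).
So x_m = 2m^4 + 3m^3 - m^2 - 4m + 4.
Continuing: 5758, 9636, 15196, 22864.
Summing m = 1..10 (10 terms) gives 59176.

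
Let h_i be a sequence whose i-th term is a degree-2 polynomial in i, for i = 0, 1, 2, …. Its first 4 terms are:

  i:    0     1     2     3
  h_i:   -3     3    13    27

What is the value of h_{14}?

445

1st diffs: 6, 10, 14.
2nd diffs: 4, 4 (constant).
So h_i = 2i^2 + 4i - 3.
Evaluating at i = 14 gives h_{14} = 445.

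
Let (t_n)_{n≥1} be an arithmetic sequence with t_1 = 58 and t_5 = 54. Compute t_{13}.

46

Common difference d = (54 - 58) / (5 - 1) = -1.
t_n = 58 + (n - 1)·(-1).
t_{13} = 58 + 12·(-1) = 46.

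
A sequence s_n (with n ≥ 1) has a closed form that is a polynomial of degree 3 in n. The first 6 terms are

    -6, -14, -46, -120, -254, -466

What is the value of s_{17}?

1st diffs: -8, -32, -74, -134, -212.
2nd diffs: -24, -42, -60, -78.
3rd diffs: -18, -18, -18 (constant).
Newton forward-difference form: s_n = -6 + (-8)·C(n-1,1) + (-24)·C(n-1,2) + (-18)·C(n-1,3).
At n = 17: n-1 = 16, so s_{17} = -6 - 128 - 2880 - 10080 = -13094.

-13094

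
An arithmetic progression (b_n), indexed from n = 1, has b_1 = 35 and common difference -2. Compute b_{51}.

-65

b_n = 35 + (n - 1)·(-2).
b_{51} = 35 + 50·(-2) = -65.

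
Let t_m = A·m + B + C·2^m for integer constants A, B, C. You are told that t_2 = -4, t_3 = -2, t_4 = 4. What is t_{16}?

65500

The three given values yield: 2A + B + 4C = -4; 3A + B + 8C = -2; 4A + B + 16C = 4.
Subtracting the first from the second: A + 4C = 2.
Subtracting the second from the third: A + 8C = 6.
Solving: C = 1, A = -2, then B = -4.
Hence t_{16} = -2·16 + (-4) + 1·65536 = 65500.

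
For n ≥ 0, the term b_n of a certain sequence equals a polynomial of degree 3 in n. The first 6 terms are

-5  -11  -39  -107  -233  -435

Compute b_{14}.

-8643

1st diffs: -6, -28, -68, -126, -202.
2nd diffs: -22, -40, -58, -76.
3rd diffs: -18, -18, -18 (constant).
Newton forward-difference form: b_n = -5 + (-6)·C(n,1) + (-22)·C(n,2) + (-18)·C(n,3).
At n = 14: n = 14, so b_{14} = -5 - 84 - 2002 - 6552 = -8643.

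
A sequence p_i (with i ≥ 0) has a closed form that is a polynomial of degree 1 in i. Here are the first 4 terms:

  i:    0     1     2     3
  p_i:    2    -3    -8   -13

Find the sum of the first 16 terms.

1st diffs: -5, -5, -5 (constant).
So p_i = -5i + 2.
Continuing: …, -18, -23, -28, -33, …, p_{15} = -73.
Summing i = 0..15 (16 terms) gives -568.

-568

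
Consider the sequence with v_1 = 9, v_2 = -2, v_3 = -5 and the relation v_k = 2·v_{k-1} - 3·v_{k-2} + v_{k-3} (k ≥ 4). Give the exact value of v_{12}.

v_4 = 5, v_5 = 23, v_6 = 26, v_7 = -12, v_8 = -79, v_9 = -96, v_{10} = 33, v_{11} = 275, v_{12} = 355.

355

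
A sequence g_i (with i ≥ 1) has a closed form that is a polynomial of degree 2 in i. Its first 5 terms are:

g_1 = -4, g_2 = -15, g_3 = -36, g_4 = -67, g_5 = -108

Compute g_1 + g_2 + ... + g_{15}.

1st diffs: -11, -21, -31, -41.
2nd diffs: -10, -10, -10 (constant).
Newton forward-difference form: g_i = -4 + (-11)·C(i-1,1) + (-10)·C(i-1,2).
Continuing: …, -159, -220, -291, -372, …, g_{15} = -1068.
Summing i = 1..15 (15 terms) gives -5765.

-5765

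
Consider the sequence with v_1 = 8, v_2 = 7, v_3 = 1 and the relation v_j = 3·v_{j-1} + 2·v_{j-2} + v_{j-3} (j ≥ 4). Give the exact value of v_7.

1102

Step forward from the initial values:
v_4 = 25; v_5 = 84; v_6 = 303; v_7 = 1102.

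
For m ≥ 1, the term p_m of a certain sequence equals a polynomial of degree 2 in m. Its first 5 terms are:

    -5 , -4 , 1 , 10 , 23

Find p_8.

86

1st diffs: 1, 5, 9, 13.
2nd diffs: 4, 4, 4 (constant).
Newton forward-difference form: p_m = -5 + 1·C(m-1,1) + 4·C(m-1,2).
At m = 8: m-1 = 7, so p_8 = -5 + 7 + 84 = 86.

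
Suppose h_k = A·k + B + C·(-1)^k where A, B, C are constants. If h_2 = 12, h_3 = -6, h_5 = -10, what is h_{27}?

-54

Write the equations: 2A + B + C = 12; 3A + B - C = -6; 5A + B - C = -10.
Subtracting the first from the second: A - 2C = -18.
Subtracting the second from the third: 2A = -4.
Solving: C = 8, A = -2, then B = 8.
Hence h_{27} = -2·27 + 8 + 8·(-1) = -54.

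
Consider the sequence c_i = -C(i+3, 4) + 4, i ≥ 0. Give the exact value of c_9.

C(12, 4) = 495, so c_9 = -491.

-491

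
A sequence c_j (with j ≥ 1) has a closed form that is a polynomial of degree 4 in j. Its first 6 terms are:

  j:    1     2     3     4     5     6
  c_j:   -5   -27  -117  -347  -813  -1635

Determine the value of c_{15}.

1st diffs: -22, -90, -230, -466, -822.
2nd diffs: -68, -140, -236, -356.
3rd diffs: -72, -96, -120.
4th diffs: -24, -24 (constant).
Newton forward-difference form: c_j = -5 + (-22)·C(j-1,1) + (-68)·C(j-1,2) + (-72)·C(j-1,3) + (-24)·C(j-1,4).
At j = 15: j-1 = 14, so c_{15} = -5 - 308 - 6188 - 26208 - 24024 = -56733.

-56733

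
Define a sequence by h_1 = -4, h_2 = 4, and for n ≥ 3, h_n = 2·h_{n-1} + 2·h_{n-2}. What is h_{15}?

399360

Iterate the recurrence:
h_3 = 0; h_4 = 8; h_5 = 16; …; h_{12} = 19584; h_{13} = 53504; h_{14} = 146176; h_{15} = 399360.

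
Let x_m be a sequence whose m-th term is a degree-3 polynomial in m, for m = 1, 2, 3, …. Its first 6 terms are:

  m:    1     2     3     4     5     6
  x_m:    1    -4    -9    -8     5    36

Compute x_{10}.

1st diffs: -5, -5, 1, 13, 31.
2nd diffs: 0, 6, 12, 18.
3rd diffs: 6, 6, 6 (constant).
Newton forward-difference form: x_m = 1 + (-5)·C(m-1,1) + 6·C(m-1,3).
At m = 10: m-1 = 9, so x_{10} = 1 - 45 + 504 = 460.

460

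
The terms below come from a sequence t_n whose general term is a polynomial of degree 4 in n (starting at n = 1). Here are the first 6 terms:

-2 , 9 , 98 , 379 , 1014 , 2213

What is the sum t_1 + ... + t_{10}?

45871

1st diffs: 11, 89, 281, 635, 1199.
2nd diffs: 78, 192, 354, 564.
3rd diffs: 114, 162, 210.
4th diffs: 48, 48 (constant).
So t_n = 2n^4 - n^3 - 5n^2 + 3n - 1.
Continuing: 4234, 7383, 12014, 18529.
Summing n = 1..10 (10 terms) gives 45871.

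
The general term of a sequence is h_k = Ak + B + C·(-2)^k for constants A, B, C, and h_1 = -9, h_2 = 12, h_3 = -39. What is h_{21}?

-8388669

Plug in k = 1, 2, 3: A + B - 2C = -9; 2A + B + 4C = 12; 3A + B - 8C = -39.
Subtracting the first from the second: A + 6C = 21.
Subtracting the second from the third: A - 12C = -51.
Solving: C = 4, A = -3, then B = 2.
So h_k = -3·k + 2 + 4·(-2)^k; at k=21 this is -8388669.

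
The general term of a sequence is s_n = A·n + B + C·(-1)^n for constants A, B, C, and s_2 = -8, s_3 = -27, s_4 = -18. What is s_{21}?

Plug in n = 2, 3, 4: 2A + B + C = -8; 3A + B - C = -27; 4A + B + C = -18.
Subtracting the first from the second: A - 2C = -19.
Subtracting the second from the third: A + 2C = 9.
Solving: C = 7, A = -5, then B = -5.
So s_n = -5·n + (-5) + 7·(-1)^n; at n=21 this is -117.

-117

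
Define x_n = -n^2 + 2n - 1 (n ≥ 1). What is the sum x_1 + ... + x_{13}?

-650

Over n = 1..13: Σn = 91, Σn² = 819.
Total = (-1)·819 + (2)·91 + (-1)·13 = -650.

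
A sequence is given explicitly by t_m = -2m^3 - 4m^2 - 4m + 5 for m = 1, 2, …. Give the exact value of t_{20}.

t_{20} = -2·20^3 - 4·20^2 - 4·20 + 5 = -17675.

-17675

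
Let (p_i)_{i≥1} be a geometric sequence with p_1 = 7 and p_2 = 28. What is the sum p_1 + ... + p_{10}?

2446675

Common ratio r = 4.
p_i = 7·4^(i-1).
S = 7·(4^10 - 1)/(4 - 1) = 7·(1048576 - 1)/(3) = 2446675.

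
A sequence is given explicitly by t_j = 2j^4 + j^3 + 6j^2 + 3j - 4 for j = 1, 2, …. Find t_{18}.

t_{18} = 2·18^4 + 1·18^3 + 6·18^2 + 3·18 - 4 = 217778.

217778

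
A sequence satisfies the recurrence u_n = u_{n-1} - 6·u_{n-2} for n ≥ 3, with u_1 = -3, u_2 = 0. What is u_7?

Iterate the recurrence:
u_3 = 18, u_4 = 18, u_5 = -90, u_6 = -198, u_7 = 342.

342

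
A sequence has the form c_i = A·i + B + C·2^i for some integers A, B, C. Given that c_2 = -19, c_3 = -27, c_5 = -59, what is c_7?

Write the equations: 2A + B + 4C = -19; 3A + B + 8C = -27; 5A + B + 32C = -59.
Subtracting the first from the second: A + 4C = -8.
Subtracting the second from the third: 2A + 24C = -32.
Solving: C = -1, A = -4, then B = -7.
Therefore c_7 = -28 + (-7) + (-1)·128 = -163.

-163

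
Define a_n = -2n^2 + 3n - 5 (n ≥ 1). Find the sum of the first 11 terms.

-869

Over n = 1..11: Σn = 66, Σn² = 506.
Total = (-2)·506 + (3)·66 + (-5)·11 = -869.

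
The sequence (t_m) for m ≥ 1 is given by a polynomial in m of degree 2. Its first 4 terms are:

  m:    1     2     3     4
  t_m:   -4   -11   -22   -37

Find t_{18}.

-667

1st diffs: -7, -11, -15.
2nd diffs: -4, -4 (constant).
Newton forward-difference form: t_m = -4 + (-7)·C(m-1,1) + (-4)·C(m-1,2).
At m = 18: m-1 = 17, so t_{18} = -4 - 119 - 544 = -667.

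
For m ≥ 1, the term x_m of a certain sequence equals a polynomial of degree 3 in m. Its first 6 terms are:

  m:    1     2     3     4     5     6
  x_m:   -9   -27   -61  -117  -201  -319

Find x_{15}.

1st diffs: -18, -34, -56, -84, -118.
2nd diffs: -16, -22, -28, -34.
3rd diffs: -6, -6, -6 (constant).
So x_m = -m^3 - 2m^2 - 5m - 1.
Evaluating at m = 15 gives x_{15} = -3901.

-3901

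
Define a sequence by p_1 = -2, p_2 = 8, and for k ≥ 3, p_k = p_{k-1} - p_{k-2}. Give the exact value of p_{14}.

8

Compute successive terms:
p_3 = 10  p_4 = 2  p_5 = -8  …  p_{11} = -8  p_{12} = -10  p_{13} = -2  p_{14} = 8.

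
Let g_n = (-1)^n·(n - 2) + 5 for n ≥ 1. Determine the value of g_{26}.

(-1)^26 = 1; n - 2 at n=26 is 24; so g_{26} = 29.

29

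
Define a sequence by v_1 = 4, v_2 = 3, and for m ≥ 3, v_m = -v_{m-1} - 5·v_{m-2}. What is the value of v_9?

Compute successive terms:
v_3 = -23;  v_4 = 8;  v_5 = 107;  v_6 = -147;  v_7 = -388;  v_8 = 1123;  v_9 = 817.

817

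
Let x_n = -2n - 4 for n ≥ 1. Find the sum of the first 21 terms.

Over n = 1..21: Σn = 231.
Total = (-2)·231 + (-4)·21 = -546.

-546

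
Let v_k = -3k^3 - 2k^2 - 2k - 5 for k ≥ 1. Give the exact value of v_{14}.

v_{14} = -3·14^3 - 2·14^2 - 2·14 - 5 = -8657.

-8657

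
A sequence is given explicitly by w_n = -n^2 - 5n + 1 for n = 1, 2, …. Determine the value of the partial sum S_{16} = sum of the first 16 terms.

-2160

Over n = 1..16: Σn = 136, Σn² = 1496.
Total = (-1)·1496 + (-5)·136 + (1)·16 = -2160.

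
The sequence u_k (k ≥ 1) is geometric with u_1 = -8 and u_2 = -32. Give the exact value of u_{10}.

-2097152

Common ratio r = 4.
u_k = (-8)·4^(k-1).
u_{10} = (-8)·4^9 = -2097152.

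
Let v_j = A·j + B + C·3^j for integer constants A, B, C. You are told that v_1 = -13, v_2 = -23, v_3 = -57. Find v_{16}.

-86093419

Plug in j = 1, 2, 3: A + B + 3C = -13; 2A + B + 9C = -23; 3A + B + 27C = -57.
Subtracting the first from the second: A + 6C = -10.
Subtracting the second from the third: A + 18C = -34.
Solving: C = -2, A = 2, then B = -9.
Hence v_{16} = 2·16 + (-9) + (-2)·43046721 = -86093419.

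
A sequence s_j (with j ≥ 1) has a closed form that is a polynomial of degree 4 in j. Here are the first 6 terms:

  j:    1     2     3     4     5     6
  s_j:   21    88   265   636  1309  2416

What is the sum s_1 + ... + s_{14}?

178563

1st diffs: 67, 177, 371, 673, 1107.
2nd diffs: 110, 194, 302, 434.
3rd diffs: 84, 108, 132.
4th diffs: 24, 24 (constant).
So s_j = j^4 + 4j^3 + 6j^2 + 6j + 4.
Continuing: …, 4113, 6580, 10021, 14664, …, s_{14} = 50656.
Summing j = 1..14 (14 terms) gives 178563.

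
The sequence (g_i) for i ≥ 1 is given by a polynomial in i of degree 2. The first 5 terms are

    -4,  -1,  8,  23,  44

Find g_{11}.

1st diffs: 3, 9, 15, 21.
2nd diffs: 6, 6, 6 (constant).
So g_i = 3i^2 - 6i - 1.
Evaluating at i = 11 gives g_{11} = 296.

296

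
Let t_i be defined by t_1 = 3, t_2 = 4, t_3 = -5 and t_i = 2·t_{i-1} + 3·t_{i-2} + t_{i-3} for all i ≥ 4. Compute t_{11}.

1709

t_4 = 5; t_5 = -1; t_6 = 8; t_7 = 18; t_8 = 59; t_9 = 180; t_{10} = 555; t_{11} = 1709.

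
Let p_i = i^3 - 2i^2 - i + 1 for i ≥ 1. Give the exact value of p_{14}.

2339

p_{14} = 1·14^3 - 2·14^2 - 1·14 + 1 = 2339.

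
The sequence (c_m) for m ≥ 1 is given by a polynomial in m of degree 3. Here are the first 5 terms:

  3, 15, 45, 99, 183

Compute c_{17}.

5715

1st diffs: 12, 30, 54, 84.
2nd diffs: 18, 24, 30.
3rd diffs: 6, 6 (constant).
So c_m = m^3 + 3m^2 - 4m + 3.
Evaluating at m = 17 gives c_{17} = 5715.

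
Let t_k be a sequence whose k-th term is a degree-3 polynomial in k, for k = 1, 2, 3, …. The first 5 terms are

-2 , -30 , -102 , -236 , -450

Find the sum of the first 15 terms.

-47560

1st diffs: -28, -72, -134, -214.
2nd diffs: -44, -62, -80.
3rd diffs: -18, -18 (constant).
So t_k = -3k^3 - 4k^2 + 5k.
Continuing: …, -762, -1190, -1752, -2466, …, t_{15} = -10950.
Summing k = 1..15 (15 terms) gives -47560.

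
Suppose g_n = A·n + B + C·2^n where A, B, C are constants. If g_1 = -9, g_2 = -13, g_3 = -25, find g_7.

Write the equations: A + B + 2C = -9; 2A + B + 4C = -13; 3A + B + 8C = -25.
Subtracting the first from the second: A + 2C = -4.
Subtracting the second from the third: A + 4C = -12.
Solving: C = -4, A = 4, then B = -5.
So g_n = 4·n + (-5) + (-4)·2^n; at n=7 this is -489.

-489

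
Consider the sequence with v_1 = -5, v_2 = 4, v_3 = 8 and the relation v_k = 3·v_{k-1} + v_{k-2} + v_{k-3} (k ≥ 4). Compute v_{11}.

121300

Compute successive terms:
v_4 = 23, v_5 = 81, v_6 = 274, v_7 = 926, v_8 = 3133, v_9 = 10599, v_{10} = 35856, v_{11} = 121300.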